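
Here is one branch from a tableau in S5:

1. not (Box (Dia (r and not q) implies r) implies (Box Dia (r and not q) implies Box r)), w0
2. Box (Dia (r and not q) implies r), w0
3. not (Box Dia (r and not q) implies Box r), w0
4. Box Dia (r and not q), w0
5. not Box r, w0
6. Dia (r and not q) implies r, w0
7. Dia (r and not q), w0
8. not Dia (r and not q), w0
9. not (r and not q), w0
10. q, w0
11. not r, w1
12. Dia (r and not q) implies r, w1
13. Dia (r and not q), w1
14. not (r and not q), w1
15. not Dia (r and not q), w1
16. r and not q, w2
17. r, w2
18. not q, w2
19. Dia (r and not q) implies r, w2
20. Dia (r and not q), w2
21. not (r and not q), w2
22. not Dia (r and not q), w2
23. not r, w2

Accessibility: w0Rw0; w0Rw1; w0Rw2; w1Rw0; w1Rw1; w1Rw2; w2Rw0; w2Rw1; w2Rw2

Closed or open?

Closed

Both r and not r appear at w2.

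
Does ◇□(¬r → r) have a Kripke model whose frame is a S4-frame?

Yes, satisfiable

1. ◇□(¬r → r), u
2. □(¬r → r), v   [◇-rule on 1: fresh world v, uRv]
3. ¬r → r, v   [□-rule on 2 via vRv]
4. r, v   [→-rule on 3 (branches; this branch)]
Accessibility: uRu, uRv, vRv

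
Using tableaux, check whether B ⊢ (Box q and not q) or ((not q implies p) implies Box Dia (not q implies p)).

Tableau for the negation not ((Box q and not q) or ((not q implies p) implies Box Dia (not q implies p))):
1. not ((Box q and not q) or ((not q implies p) implies Box Dia (not q implies p))), u
2. not (Box q and not q), u
3. not ((not q implies p) implies Box Dia (not q implies p)), u
4. not q implies p, u
5. not Box Dia (not q implies p), u
6. q, u
7. p, u
8. not Dia (not q implies p), v
9. not (not q implies p), u
10. not q, u
11. not p, u
Accessibility: uRu, uRv, vRu, vRv
Branch closes: q and not q both at u.
Every branch of the negation's tableau closes; the branch above is one of them.

Yes, valid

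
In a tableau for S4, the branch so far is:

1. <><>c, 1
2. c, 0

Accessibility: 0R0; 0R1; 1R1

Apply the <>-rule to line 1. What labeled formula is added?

a fresh world 2 with 1R2, and <>c at 2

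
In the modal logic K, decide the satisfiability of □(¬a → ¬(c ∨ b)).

Satisfiable

1. □(¬a → ¬(c ∨ b)), w0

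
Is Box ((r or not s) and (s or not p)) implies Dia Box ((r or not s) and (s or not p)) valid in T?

Valid in T

Tableau for the negation not (Box ((r or not s) and (s or not p)) implies Dia Box ((r or not s) and (s or not p))):
1. not (Box ((r or not s) and (s or not p)) implies Dia Box ((r or not s) and (s or not p))), 0
2. Box ((r or not s) and (s or not p)), 0
3. not Dia Box ((r or not s) and (s or not p)), 0
4. (r or not s) and (s or not p), 0
5. r or not s, 0
6. s or not p, 0
7. not Box ((r or not s) and (s or not p)), 0
8. not s, 0
9. not p, 0
10. not ((r or not s) and (s or not p)), 1
11. (r or not s) and (s or not p), 1
12. r or not s, 1
13. s or not p, 1
14. not Box ((r or not s) and (s or not p)), 1
15. not (s or not p), 1
16. not s, 1
17. p, 1
18. not p, 1
Accessibility: 0R0, 0R1, 1R1
Branch closes: p and not p both at 1.
Every branch of the negation's tableau closes; the branch above is one of them.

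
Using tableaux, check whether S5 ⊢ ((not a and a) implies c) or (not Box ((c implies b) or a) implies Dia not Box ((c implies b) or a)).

Valid

Tableau for the negation not (((not a and a) implies c) or (not Box ((c implies b) or a) implies Dia not Box ((c implies b) or a))):
1. not (((not a and a) implies c) or (not Box ((c implies b) or a) implies Dia not Box ((c implies b) or a))), w0
2. not ((not a and a) implies c), w0
3. not (not Box ((c implies b) or a) implies Dia not Box ((c implies b) or a)), w0
4. not a and a, w0
5. not c, w0
6. not Box ((c implies b) or a), w0
7. not Dia not Box ((c implies b) or a), w0
8. not a, w0
9. a, w0
Accessibility: w0Rw0
Branch closes: a and not a both at w0.
All branches of the negation close; one closing branch shown above.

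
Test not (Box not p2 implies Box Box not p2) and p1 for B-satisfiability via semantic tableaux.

1. not (Box not p2 implies Box Box not p2) and p1, 0
2. not (Box not p2 implies Box Box not p2), 0   [and-rule on 1]
3. p1, 0   [and-rule on 1]
4. Box not p2, 0   [neg-implies-rule on 2]
5. not Box Box not p2, 0   [neg-implies-rule on 2]
6. not p2, 0   [Box-rule on 4 via 0R0]
7. not Box not p2, 1   [neg-Box-rule on 5: fresh world 1, 0R1]
8. not p2, 1   [Box-rule on 4 via 0R1]
9. p2, 2   [neg-Box-rule on 7: fresh world 2, 1R2]
Accessibility: 0R0, 0R1, 1R0, 1R1, 1R2, 2R1, 2R2

Satisfiable (open branch found)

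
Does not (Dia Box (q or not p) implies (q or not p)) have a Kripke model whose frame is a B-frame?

Unsatisfiable

1. not (Dia Box (q or not p) implies (q or not p)), 0
2. Dia Box (q or not p), 0
3. not (q or not p), 0
4. not q, 0
5. p, 0
6. Box (q or not p), 1
7. q or not p, 0
8. q or not p, 1
9. not p, 0
Accessibility: 0R0, 0R1, 1R0, 1R1
Branch closes: p and not p both at 0.
Every branch closes; the branch above is one of them.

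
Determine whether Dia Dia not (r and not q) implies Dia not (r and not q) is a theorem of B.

Not valid

Tableau for the negation not (Dia Dia not (r and not q) implies Dia not (r and not q)):
1. not (Dia Dia not (r and not q) implies Dia not (r and not q)), 0
2. Dia Dia not (r and not q), 0   [neg-implies-rule on 1]
3. not Dia not (r and not q), 0   [neg-implies-rule on 1]
4. r and not q, 0   [neg-Dia-rule on 3 via 0R0]
5. r, 0   [and-rule on 4]
6. not q, 0   [and-rule on 4]
7. Dia not (r and not q), 1   [Dia-rule on 2: fresh world 1, 0R1]
8. r and not q, 1   [neg-Dia-rule on 3 via 0R1]
9. r, 1   [and-rule on 8]
10. not q, 1   [and-rule on 8]
11. not (r and not q), 2   [Dia-rule on 7: fresh world 2, 1R2]
12. q, 2   [neg-and-rule on 11 (branches; this branch)]
Accessibility: 0R0, 0R1, 1R0, 1R1, 1R2, 2R1, 2R2
The negation has an open branch (countermodel exists).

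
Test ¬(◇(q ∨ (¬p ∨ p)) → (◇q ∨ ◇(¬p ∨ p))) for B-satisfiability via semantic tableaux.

Unsatisfiable

1. ¬(◇(q ∨ (¬p ∨ p)) → (◇q ∨ ◇(¬p ∨ p))), w0
2. ◇(q ∨ (¬p ∨ p)), w0
3. ¬(◇q ∨ ◇(¬p ∨ p)), w0
4. ¬◇q, w0
5. ¬◇(¬p ∨ p), w0
6. ¬q, w0
7. ¬(¬p ∨ p), w0
8. p, w0
9. ¬p, w0
Accessibility: w0Rw0
Branch closes: p and ¬p both at w0.
All branches of the tableau close; one closing branch shown above.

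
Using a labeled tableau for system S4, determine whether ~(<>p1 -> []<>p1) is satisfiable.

1. ~(<>p1 -> []<>p1), 0
2. <>p1, 0
3. ~[]<>p1, 0
4. p1, 1
5. ~<>p1, 2
6. ~p1, 2
Accessibility: 0R0, 0R1, 0R2, 1R1, 2R2

Satisfiable (open branch found)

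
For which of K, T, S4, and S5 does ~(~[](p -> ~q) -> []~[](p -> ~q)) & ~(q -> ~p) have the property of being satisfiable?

S5-tableau for the formula:
1. ~(~[](p -> ~q) -> []~[](p -> ~q)) & ~(q -> ~p), u
2. ~(~[](p -> ~q) -> []~[](p -> ~q)), u
3. ~(q -> ~p), u
4. ~[](p -> ~q), u
5. ~[]~[](p -> ~q), u
6. q, u
7. p, u
8. ~(p -> ~q), v
9. p, v
10. q, v
11. [](p -> ~q), w
12. p -> ~q, u
13. p -> ~q, v
14. p -> ~q, w
15. ~q, u
Accessibility: uRu, uRv, uRw, vRu, vRv, vRw, wRu, wRv, wRw
Branch closes: q and ~q both at u.
Every branch closes (one shown): unsatisfiable in S5.
S4-tableau for the formula:
1. ~(~[](p -> ~q) -> []~[](p -> ~q)) & ~(q -> ~p), u
2. ~(~[](p -> ~q) -> []~[](p -> ~q)), u
3. ~(q -> ~p), u
4. ~[](p -> ~q), u
5. ~[]~[](p -> ~q), u
6. q, u
7. p, u
8. ~(p -> ~q), v
9. p, v
10. q, v
11. [](p -> ~q), w
12. p -> ~q, w
13. ~q, w
Accessibility: uRu, uRv, uRw, vRv, wRw
Complete open branch: satisfiable in S4, hence also in K, T (this S4-model is also a K-model and a T-model).

K, T, S4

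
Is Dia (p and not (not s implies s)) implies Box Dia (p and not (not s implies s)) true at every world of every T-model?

Tableau for the negation not (Dia (p and not (not s implies s)) implies Box Dia (p and not (not s implies s))):
1. not (Dia (p and not (not s implies s)) implies Box Dia (p and not (not s implies s))), w0
2. Dia (p and not (not s implies s)), w0
3. not Box Dia (p and not (not s implies s)), w0
4. p and not (not s implies s), w1
5. p, w1
6. not (not s implies s), w1
7. not s, w1
8. not Dia (p and not (not s implies s)), w2
9. not (p and not (not s implies s)), w2
10. not s implies s, w2
11. s, w2
Accessibility: w0Rw0, w0Rw1, w0Rw2, w1Rw1, w2Rw2
The negation has an open branch (countermodel exists).

No, not valid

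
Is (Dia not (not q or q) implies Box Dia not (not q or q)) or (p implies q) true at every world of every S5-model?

Tableau for the negation not ((Dia not (not q or q) implies Box Dia not (not q or q)) or (p implies q)):
1. not ((Dia not (not q or q) implies Box Dia not (not q or q)) or (p implies q)), w0
2. not (Dia not (not q or q) implies Box Dia not (not q or q)), w0
3. not (p implies q), w0
4. Dia not (not q or q), w0
5. not Box Dia not (not q or q), w0
6. p, w0
7. not q, w0
8. not (not q or q), w1
9. q, w1
10. not q, w1
Accessibility: w0Rw0, w0Rw1, w1Rw0, w1Rw1
Branch closes: q and not q both at w1.
Every branch of the negation's tableau closes; the branch above is one of them.

Yes, valid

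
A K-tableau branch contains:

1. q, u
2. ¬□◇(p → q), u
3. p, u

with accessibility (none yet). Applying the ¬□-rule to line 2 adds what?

a fresh world v with uRv, and ¬◇(p → q) at v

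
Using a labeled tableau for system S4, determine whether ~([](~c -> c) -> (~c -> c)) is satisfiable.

1. ~([](~c -> c) -> (~c -> c)), w0
2. [](~c -> c), w0
3. ~(~c -> c), w0
4. ~c, w0
5. ~c -> c, w0
6. c, w0
Accessibility: w0Rw0
Branch closes: c and ~c both at w0.
Every branch closes; the branch above is one of them.

Unsatisfiable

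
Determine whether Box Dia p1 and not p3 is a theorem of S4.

Tableau for the negation not (Box Dia p1 and not p3):
1. not (Box Dia p1 and not p3), w0
2. p3, w0
Accessibility: w0Rw0
The negation has an open branch (countermodel exists).

Not valid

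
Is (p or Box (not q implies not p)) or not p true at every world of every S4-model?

Tableau for the negation not ((p or Box (not q implies not p)) or not p):
1. not ((p or Box (not q implies not p)) or not p), 0
2. not (p or Box (not q implies not p)), 0   [neg-or-rule on 1]
3. p, 0   [neg-or-rule on 1]
4. not p, 0   [neg-or-rule on 2]
5. not Box (not q implies not p), 0   [neg-or-rule on 2]
Accessibility: 0R0
Branch closes: p and not p both at 0.
All branches of the negation close; one closing branch shown above.

Valid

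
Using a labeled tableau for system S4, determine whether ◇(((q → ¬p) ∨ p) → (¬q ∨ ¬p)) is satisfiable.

1. ◇(((q → ¬p) ∨ p) → (¬q ∨ ¬p)), u
2. ((q → ¬p) ∨ p) → (¬q ∨ ¬p), v
3. ¬q ∨ ¬p, v
4. ¬p, v
Accessibility: uRu, uRv, vRv

Yes, satisfiable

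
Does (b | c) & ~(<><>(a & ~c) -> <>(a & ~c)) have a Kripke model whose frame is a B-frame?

Satisfiable (open branch found)

1. (b | c) & ~(<><>(a & ~c) -> <>(a & ~c)), w0
2. b | c, w0   [&-rule on 1]
3. ~(<><>(a & ~c) -> <>(a & ~c)), w0   [&-rule on 1]
4. <><>(a & ~c), w0   [~->-rule on 3]
5. ~<>(a & ~c), w0   [~->-rule on 3]
6. ~(a & ~c), w0   [~<>-rule on 5 via w0Rw0]
7. c, w0   [|-rule on 2 (branches; this branch)]
8. <>(a & ~c), w1   [<>-rule on 4: fresh world w1, w0Rw1]
9. ~(a & ~c), w1   [~<>-rule on 5 via w0Rw1]
10. c, w1   [~&-rule on 9 (branches; this branch)]
11. a & ~c, w2   [<>-rule on 8: fresh world w2, w1Rw2]
12. a, w2   [&-rule on 11]
13. ~c, w2   [&-rule on 11]
Accessibility: w0Rw0, w0Rw1, w1Rw0, w1Rw1, w1Rw2, w2Rw1, w2Rw2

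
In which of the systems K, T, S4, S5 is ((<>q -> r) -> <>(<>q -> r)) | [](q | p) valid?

T-tableau for the negation ~(((<>q -> r) -> <>(<>q -> r)) | [](q | p)):
1. ~(((<>q -> r) -> <>(<>q -> r)) | [](q | p)), 0
2. ~((<>q -> r) -> <>(<>q -> r)), 0
3. ~[](q | p), 0
4. <>q -> r, 0
5. ~<>(<>q -> r), 0
6. ~(<>q -> r), 0
7. <>q, 0
8. ~r, 0
9. ~<>q, 0
10. ~q, 0
11. ~(q | p), 1
12. ~q, 1
13. ~p, 1
14. ~(<>q -> r), 1
15. <>q, 1
16. ~r, 1
17. q, 2
18. ~(<>q -> r), 2
19. <>q, 2
20. ~r, 2
21. ~q, 2
Accessibility: 0R0, 0R1, 0R2, 1R1, 2R2
Branch closes: q and ~q both at 2.
Every branch closes (one shown): valid in T, hence also in S4, S5 (every theorem of T is a theorem of S4 and S5).
K-tableau for the negation ~(((<>q -> r) -> <>(<>q -> r)) | [](q | p)):
1. ~(((<>q -> r) -> <>(<>q -> r)) | [](q | p)), 0
2. ~((<>q -> r) -> <>(<>q -> r)), 0
3. ~[](q | p), 0
4. <>q -> r, 0
5. ~<>(<>q -> r), 0
6. r, 0
7. ~(q | p), 1
8. ~q, 1
9. ~p, 1
10. ~(<>q -> r), 1
11. <>q, 1
12. ~r, 1
13. q, 2
Accessibility: 0R1, 1R2
Complete open branch: countermodel on a K-frame, so not valid in K.

T, S4, S5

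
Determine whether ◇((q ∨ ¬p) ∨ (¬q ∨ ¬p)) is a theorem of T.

Tableau for the negation ¬◇((q ∨ ¬p) ∨ (¬q ∨ ¬p)):
1. ¬◇((q ∨ ¬p) ∨ (¬q ∨ ¬p)), w0
2. ¬((q ∨ ¬p) ∨ (¬q ∨ ¬p)), w0
3. ¬(q ∨ ¬p), w0
4. ¬(¬q ∨ ¬p), w0
5. ¬q, w0
6. p, w0
7. q, w0
Accessibility: w0Rw0
Branch closes: q and ¬q both at w0.
All branches of the negation close; one closing branch shown above.

Yes, valid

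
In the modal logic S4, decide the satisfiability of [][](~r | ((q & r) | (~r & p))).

Satisfiable

1. [][](~r | ((q & r) | (~r & p))), w0
2. [](~r | ((q & r) | (~r & p))), w0   [[]-rule on 1 via w0Rw0]
3. ~r | ((q & r) | (~r & p)), w0   [[]-rule on 2 via w0Rw0]
4. (q & r) | (~r & p), w0   [|-rule on 3 (branches; this branch)]
5. ~r & p, w0   [|-rule on 4 (branches; this branch)]
6. ~r, w0   [&-rule on 5]
7. p, w0   [&-rule on 5]
Accessibility: w0Rw0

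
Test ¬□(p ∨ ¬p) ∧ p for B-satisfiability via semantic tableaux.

1. ¬□(p ∨ ¬p) ∧ p, 0
2. ¬□(p ∨ ¬p), 0   [∧-rule on 1]
3. p, 0   [∧-rule on 1]
4. ¬(p ∨ ¬p), 1   [¬□-rule on 2: fresh world 1, 0R1]
5. ¬p, 1   [¬∨-rule on 4]
6. p, 1   [¬∨-rule on 4]
Accessibility: 0R0, 0R1, 1R0, 1R1
Branch closes: p and ¬p both at 1.
Every branch closes; the branch above is one of them.

Unsatisfiable (every branch closes)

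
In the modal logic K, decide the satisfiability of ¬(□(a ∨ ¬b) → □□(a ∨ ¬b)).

Yes, satisfiable

1. ¬(□(a ∨ ¬b) → □□(a ∨ ¬b)), 0
2. □(a ∨ ¬b), 0
3. ¬□□(a ∨ ¬b), 0
4. ¬□(a ∨ ¬b), 1
5. a ∨ ¬b, 1
6. ¬b, 1
7. ¬(a ∨ ¬b), 2
8. ¬a, 2
9. b, 2
Accessibility: 0R1, 1R2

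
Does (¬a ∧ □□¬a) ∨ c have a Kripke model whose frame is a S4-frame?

Satisfiable

1. (¬a ∧ □□¬a) ∨ c, w0
2. c, w0   [∨-rule on 1 (branches; this branch)]
Accessibility: w0Rw0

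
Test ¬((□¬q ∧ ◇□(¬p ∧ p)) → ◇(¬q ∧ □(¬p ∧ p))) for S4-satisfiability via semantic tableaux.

1. ¬((□¬q ∧ ◇□(¬p ∧ p)) → ◇(¬q ∧ □(¬p ∧ p))), w0
2. □¬q ∧ ◇□(¬p ∧ p), w0
3. ¬◇(¬q ∧ □(¬p ∧ p)), w0
4. □¬q, w0
5. ◇□(¬p ∧ p), w0
6. ¬(¬q ∧ □(¬p ∧ p)), w0
7. ¬q, w0
8. ¬□(¬p ∧ p), w0
9. □(¬p ∧ p), w1
10. ¬(¬q ∧ □(¬p ∧ p)), w1
11. ¬q, w1
12. ¬p ∧ p, w1
13. ¬p, w1
14. p, w1
Accessibility: w0Rw0, w0Rw1, w1Rw1
Branch closes: p and ¬p both at w1.
(One branch shown.) All branches close.

Unsatisfiable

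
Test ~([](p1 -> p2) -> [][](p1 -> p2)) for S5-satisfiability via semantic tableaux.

1. ~([](p1 -> p2) -> [][](p1 -> p2)), u
2. [](p1 -> p2), u
3. ~[][](p1 -> p2), u
4. p1 -> p2, u
5. p2, u
6. ~[](p1 -> p2), v
7. p1 -> p2, v
8. p2, v
9. ~(p1 -> p2), w
10. p1, w
11. ~p2, w
12. p1 -> p2, w
13. p2, w
Accessibility: uRu, uRv, uRw, vRu, vRv, vRw, wRu, wRv, wRw
Branch closes: p2 and ~p2 both at w.
(One branch shown.) All branches close.

Unsatisfiable (every branch closes)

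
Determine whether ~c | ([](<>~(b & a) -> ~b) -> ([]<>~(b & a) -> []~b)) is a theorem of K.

Tableau for the negation ~(~c | ([](<>~(b & a) -> ~b) -> ([]<>~(b & a) -> []~b))):
1. ~(~c | ([](<>~(b & a) -> ~b) -> ([]<>~(b & a) -> []~b))), w0
2. c, w0
3. ~([](<>~(b & a) -> ~b) -> ([]<>~(b & a) -> []~b)), w0
4. [](<>~(b & a) -> ~b), w0
5. ~([]<>~(b & a) -> []~b), w0
6. []<>~(b & a), w0
7. ~[]~b, w0
8. b, w1
9. <>~(b & a) -> ~b, w1
10. <>~(b & a), w1
11. ~<>~(b & a), w1
12. ~(b & a), w2
13. b & a, w2
14. b, w2
15. a, w2
16. ~a, w2
Accessibility: w0Rw1, w1Rw2
Branch closes: a and ~a both at w2.
Every branch of the negation's tableau closes; the branch above is one of them.

Yes, valid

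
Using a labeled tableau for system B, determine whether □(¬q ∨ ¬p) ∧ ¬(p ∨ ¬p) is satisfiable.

1. □(¬q ∨ ¬p) ∧ ¬(p ∨ ¬p), u
2. □(¬q ∨ ¬p), u
3. ¬(p ∨ ¬p), u
4. ¬p, u
5. p, u
Accessibility: uRu
Branch closes: p and ¬p both at u.
(One branch shown.) All branches close.

No, unsatisfiable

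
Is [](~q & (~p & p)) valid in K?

Tableau for the negation ~[](~q & (~p & p)):
1. ~[](~q & (~p & p)), u
2. ~(~q & (~p & p)), v
3. ~(~p & p), v
4. ~p, v
Accessibility: uRv
The negation has an open branch (countermodel exists).

No, not valid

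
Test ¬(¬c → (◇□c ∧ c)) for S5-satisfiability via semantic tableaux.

Satisfiable

1. ¬(¬c → (◇□c ∧ c)), u
2. ¬c, u
3. ¬(◇□c ∧ c), u
Accessibility: uRu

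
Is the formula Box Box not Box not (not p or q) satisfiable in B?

1. Box Box not Box not (not p or q), u
2. Box not Box not (not p or q), u
3. not Box not (not p or q), u
4. not p or q, v
5. Box not Box not (not p or q), v
6. not Box not (not p or q), v
7. q, v
8. not p or q, w
9. not Box not (not p or q), w
10. q, w
11. not p or q, x
12. q, x
Accessibility: uRu, uRv, vRu, vRv, vRw, wRv, wRw, wRx, xRw, xRx

Satisfiable (open branch found)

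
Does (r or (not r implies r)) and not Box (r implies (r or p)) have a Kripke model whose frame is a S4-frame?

Unsatisfiable (every branch closes)

1. (r or (not r implies r)) and not Box (r implies (r or p)), w0
2. r or (not r implies r), w0   [and-rule on 1]
3. not Box (r implies (r or p)), w0   [and-rule on 1]
4. not r implies r, w0   [or-rule on 2 (branches; this branch)]
5. r, w0   [implies-rule on 4 (branches; this branch)]
6. not (r implies (r or p)), w1   [neg-Box-rule on 3: fresh world w1, w0Rw1]
7. r, w1   [neg-implies-rule on 6]
8. not (r or p), w1   [neg-implies-rule on 6]
9. not r, w1   [neg-or-rule on 8]
10. not p, w1   [neg-or-rule on 8]
Accessibility: w0Rw0, w0Rw1, w1Rw1
Branch closes: r and not r both at w1.
(One branch shown.) All branches close.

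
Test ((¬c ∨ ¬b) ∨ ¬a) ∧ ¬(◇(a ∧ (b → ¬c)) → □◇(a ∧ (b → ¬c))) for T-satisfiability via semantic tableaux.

1. ((¬c ∨ ¬b) ∨ ¬a) ∧ ¬(◇(a ∧ (b → ¬c)) → □◇(a ∧ (b → ¬c))), w0
2. (¬c ∨ ¬b) ∨ ¬a, w0   [∧-rule on 1]
3. ¬(◇(a ∧ (b → ¬c)) → □◇(a ∧ (b → ¬c))), w0   [∧-rule on 1]
4. ◇(a ∧ (b → ¬c)), w0   [¬→-rule on 3]
5. ¬□◇(a ∧ (b → ¬c)), w0   [¬→-rule on 3]
6. ¬a, w0   [∨-rule on 2 (branches; this branch)]
7. a ∧ (b → ¬c), w1   [◇-rule on 4: fresh world w1, w0Rw1]
8. a, w1   [∧-rule on 7]
9. b → ¬c, w1   [∧-rule on 7]
10. ¬c, w1   [→-rule on 9 (branches; this branch)]
11. ¬◇(a ∧ (b → ¬c)), w2   [¬□-rule on 5: fresh world w2, w0Rw2]
12. ¬(a ∧ (b → ¬c)), w2   [¬◇-rule on 11 via w2Rw2]
13. ¬(b → ¬c), w2   [¬∧-rule on 12 (branches; this branch)]
14. b, w2   [¬→-rule on 13]
15. c, w2   [¬→-rule on 13]
Accessibility: w0Rw0, w0Rw1, w0Rw2, w1Rw1, w2Rw2

Yes, satisfiable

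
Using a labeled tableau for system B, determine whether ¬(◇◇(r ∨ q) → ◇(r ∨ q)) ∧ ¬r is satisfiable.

Satisfiable (open branch found)

1. ¬(◇◇(r ∨ q) → ◇(r ∨ q)) ∧ ¬r, w0
2. ¬(◇◇(r ∨ q) → ◇(r ∨ q)), w0
3. ¬r, w0
4. ◇◇(r ∨ q), w0
5. ¬◇(r ∨ q), w0
6. ¬(r ∨ q), w0
7. ¬q, w0
8. ◇(r ∨ q), w1
9. ¬(r ∨ q), w1
10. ¬r, w1
11. ¬q, w1
12. r ∨ q, w2
13. q, w2
Accessibility: w0Rw0, w0Rw1, w1Rw0, w1Rw1, w1Rw2, w2Rw1, w2Rw2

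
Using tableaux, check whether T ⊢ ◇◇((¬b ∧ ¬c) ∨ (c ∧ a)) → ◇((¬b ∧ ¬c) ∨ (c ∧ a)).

Tableau for the negation ¬(◇◇((¬b ∧ ¬c) ∨ (c ∧ a)) → ◇((¬b ∧ ¬c) ∨ (c ∧ a))):
1. ¬(◇◇((¬b ∧ ¬c) ∨ (c ∧ a)) → ◇((¬b ∧ ¬c) ∨ (c ∧ a))), u
2. ◇◇((¬b ∧ ¬c) ∨ (c ∧ a)), u
3. ¬◇((¬b ∧ ¬c) ∨ (c ∧ a)), u
4. ¬((¬b ∧ ¬c) ∨ (c ∧ a)), u
5. ¬(¬b ∧ ¬c), u
6. ¬(c ∧ a), u
7. c, u
8. ¬a, u
9. ◇((¬b ∧ ¬c) ∨ (c ∧ a)), v
10. ¬((¬b ∧ ¬c) ∨ (c ∧ a)), v
11. ¬(¬b ∧ ¬c), v
12. ¬(c ∧ a), v
13. c, v
14. ¬a, v
15. (¬b ∧ ¬c) ∨ (c ∧ a), w
16. c ∧ a, w
17. c, w
18. a, w
Accessibility: uRu, uRv, vRv, vRw, wRw
The negation has an open branch (countermodel exists).

Invalid (countermodel exists)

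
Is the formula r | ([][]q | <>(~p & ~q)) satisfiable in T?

Yes, satisfiable

1. r | ([][]q | <>(~p & ~q)), 0
2. [][]q | <>(~p & ~q), 0
3. <>(~p & ~q), 0
4. ~p & ~q, 1
5. ~p, 1
6. ~q, 1
Accessibility: 0R0, 0R1, 1R1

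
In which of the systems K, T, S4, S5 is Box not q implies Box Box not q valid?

S4-tableau for the negation not (Box not q implies Box Box not q):
1. not (Box not q implies Box Box not q), w0
2. Box not q, w0
3. not Box Box not q, w0
4. not q, w0
5. not Box not q, w1
6. not q, w1
7. q, w2
8. not q, w2
Accessibility: w0Rw0, w0Rw1, w0Rw2, w1Rw1, w1Rw2, w2Rw2
Branch closes: q and not q both at w2.
Every branch closes (one shown): valid in S4, hence also in S5 (every theorem of S4 is a theorem of S5).
T-tableau for the negation not (Box not q implies Box Box not q):
1. not (Box not q implies Box Box not q), w0
2. Box not q, w0
3. not Box Box not q, w0
4. not q, w0
5. not Box not q, w1
6. not q, w1
7. q, w2
Accessibility: w0Rw0, w0Rw1, w1Rw1, w1Rw2, w2Rw2
Complete open branch: countermodel on a T-frame, so not valid in T, nor in K (the same frame is also a K-frame).

S4, S5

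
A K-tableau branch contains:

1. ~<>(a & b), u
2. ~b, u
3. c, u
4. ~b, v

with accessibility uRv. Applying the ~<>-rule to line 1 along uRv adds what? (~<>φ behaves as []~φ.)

~(a & b), v

~<>φ behaves as []~φ: propagate the negated body to each accessible world.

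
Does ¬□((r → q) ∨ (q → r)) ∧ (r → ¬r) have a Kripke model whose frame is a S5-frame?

No, unsatisfiable

1. ¬□((r → q) ∨ (q → r)) ∧ (r → ¬r), u
2. ¬□((r → q) ∨ (q → r)), u
3. r → ¬r, u
4. ¬r, u
5. ¬((r → q) ∨ (q → r)), v
6. ¬(r → q), v
7. ¬(q → r), v
8. r, v
9. ¬q, v
10. q, v
11. ¬r, v
Accessibility: uRu, uRv, vRu, vRv
Branch closes: q and ¬q both at v.
Every branch closes; the branch above is one of them.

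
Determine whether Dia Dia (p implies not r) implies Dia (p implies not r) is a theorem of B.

Tableau for the negation not (Dia Dia (p implies not r) implies Dia (p implies not r)):
1. not (Dia Dia (p implies not r) implies Dia (p implies not r)), u
2. Dia Dia (p implies not r), u   [neg-implies-rule on 1]
3. not Dia (p implies not r), u   [neg-implies-rule on 1]
4. not (p implies not r), u   [neg-Dia-rule on 3 via uRu]
5. p, u   [neg-implies-rule on 4]
6. r, u   [neg-implies-rule on 4]
7. Dia (p implies not r), v   [Dia-rule on 2: fresh world v, uRv]
8. not (p implies not r), v   [neg-Dia-rule on 3 via uRv]
9. p, v   [neg-implies-rule on 8]
10. r, v   [neg-implies-rule on 8]
11. p implies not r, w   [Dia-rule on 7: fresh world w, vRw]
12. not r, w   [implies-rule on 11 (branches; this branch)]
Accessibility: uRu, uRv, vRu, vRv, vRw, wRv, wRw
The negation has an open branch (countermodel exists).

Invalid (countermodel exists)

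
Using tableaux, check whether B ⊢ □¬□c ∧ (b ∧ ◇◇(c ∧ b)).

Tableau for the negation ¬(□¬□c ∧ (b ∧ ◇◇(c ∧ b))):
1. ¬(□¬□c ∧ (b ∧ ◇◇(c ∧ b))), 0
2. ¬(b ∧ ◇◇(c ∧ b)), 0
3. ¬◇◇(c ∧ b), 0
4. ¬◇(c ∧ b), 0
5. ¬(c ∧ b), 0
6. ¬b, 0
Accessibility: 0R0
The negation has an open branch (countermodel exists).

Not valid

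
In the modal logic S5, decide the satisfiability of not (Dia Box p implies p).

1. not (Dia Box p implies p), 0
2. Dia Box p, 0   [neg-implies-rule on 1]
3. not p, 0   [neg-implies-rule on 1]
4. Box p, 1   [Dia-rule on 2: fresh world 1, 0R1]
5. p, 0   [Box-rule on 4 via 1R0]
Accessibility: 0R0, 0R1, 1R0, 1R1
Branch closes: p and not p both at 0.
(One branch shown.) All branches close.

Unsatisfiable (every branch closes)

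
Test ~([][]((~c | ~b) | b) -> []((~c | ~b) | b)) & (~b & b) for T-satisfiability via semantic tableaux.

1. ~([][]((~c | ~b) | b) -> []((~c | ~b) | b)) & (~b & b), w0
2. ~([][]((~c | ~b) | b) -> []((~c | ~b) | b)), w0
3. ~b & b, w0
4. [][]((~c | ~b) | b), w0
5. ~[]((~c | ~b) | b), w0
6. ~b, w0
7. b, w0
Accessibility: w0Rw0
Branch closes: b and ~b both at w0.
(One branch shown.) All branches close.

No, unsatisfiable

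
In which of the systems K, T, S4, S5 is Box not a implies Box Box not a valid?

S4-tableau for the negation not (Box not a implies Box Box not a):
1. not (Box not a implies Box Box not a), u
2. Box not a, u
3. not Box Box not a, u
4. not a, u
5. not Box not a, v
6. not a, v
7. a, w
8. not a, w
Accessibility: uRu, uRv, uRw, vRv, vRw, wRw
Branch closes: a and not a both at w.
Every branch closes (one shown): valid in S4, hence also in S5 (every theorem of S4 is a theorem of S5).
T-tableau for the negation not (Box not a implies Box Box not a):
1. not (Box not a implies Box Box not a), u
2. Box not a, u
3. not Box Box not a, u
4. not a, u
5. not Box not a, v
6. not a, v
7. a, w
Accessibility: uRu, uRv, vRv, vRw, wRw
Complete open branch: countermodel on a T-frame, so not valid in T, nor in K (the same frame is also a K-frame).

S4, S5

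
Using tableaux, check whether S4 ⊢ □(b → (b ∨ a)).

Valid in S4

Tableau for the negation ¬□(b → (b ∨ a)):
1. ¬□(b → (b ∨ a)), w0
2. ¬(b → (b ∨ a)), w1
3. b, w1
4. ¬(b ∨ a), w1
5. ¬b, w1
6. ¬a, w1
Accessibility: w0Rw0, w0Rw1, w1Rw1
Branch closes: b and ¬b both at w1.
All branches of the negation close; one closing branch shown above.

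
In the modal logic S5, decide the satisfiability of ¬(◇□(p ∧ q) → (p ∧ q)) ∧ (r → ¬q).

Unsatisfiable

1. ¬(◇□(p ∧ q) → (p ∧ q)) ∧ (r → ¬q), w0
2. ¬(◇□(p ∧ q) → (p ∧ q)), w0
3. r → ¬q, w0
4. ◇□(p ∧ q), w0
5. ¬(p ∧ q), w0
6. ¬q, w0
7. □(p ∧ q), w1
8. p ∧ q, w0
9. p, w0
10. q, w0
Accessibility: w0Rw0, w0Rw1, w1Rw0, w1Rw1
Branch closes: q and ¬q both at w0.
All branches of the tableau close; one closing branch shown above.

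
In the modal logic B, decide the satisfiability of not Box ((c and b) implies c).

1. not Box ((c and b) implies c), u
2. not ((c and b) implies c), v   [neg-Box-rule on 1: fresh world v, uRv]
3. c and b, v   [neg-implies-rule on 2]
4. not c, v   [neg-implies-rule on 2]
5. c, v   [and-rule on 3]
6. b, v   [and-rule on 3]
Accessibility: uRu, uRv, vRu, vRv
Branch closes: c and not c both at v.
(One branch shown.) All branches close.

Unsatisfiable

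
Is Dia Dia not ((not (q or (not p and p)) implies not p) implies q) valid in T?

Tableau for the negation not Dia Dia not ((not (q or (not p and p)) implies not p) implies q):
1. not Dia Dia not ((not (q or (not p and p)) implies not p) implies q), 0
2. not Dia not ((not (q or (not p and p)) implies not p) implies q), 0
3. (not (q or (not p and p)) implies not p) implies q, 0
4. q, 0
Accessibility: 0R0
The negation has an open branch (countermodel exists).

No, not valid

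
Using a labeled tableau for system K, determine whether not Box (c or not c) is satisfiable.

1. not Box (c or not c), u
2. not (c or not c), v   [neg-Box-rule on 1: fresh world v, uRv]
3. not c, v   [neg-or-rule on 2]
4. c, v   [neg-or-rule on 2]
Accessibility: uRv
Branch closes: c and not c both at v.
All branches of the tableau close; one closing branch shown above.

Unsatisfiable (every branch closes)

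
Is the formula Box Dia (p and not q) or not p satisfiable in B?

1. Box Dia (p and not q) or not p, 0
2. not p, 0   [or-rule on 1 (branches; this branch)]
Accessibility: 0R0

Satisfiable (open branch found)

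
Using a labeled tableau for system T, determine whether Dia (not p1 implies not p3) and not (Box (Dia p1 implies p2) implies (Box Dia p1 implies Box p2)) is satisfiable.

1. Dia (not p1 implies not p3) and not (Box (Dia p1 implies p2) implies (Box Dia p1 implies Box p2)), u
2. Dia (not p1 implies not p3), u
3. not (Box (Dia p1 implies p2) implies (Box Dia p1 implies Box p2)), u
4. Box (Dia p1 implies p2), u
5. not (Box Dia p1 implies Box p2), u
6. Box Dia p1, u
7. not Box p2, u
8. Dia p1 implies p2, u
9. Dia p1, u
10. p2, u
11. not p1 implies not p3, v
12. Dia p1 implies p2, v
13. Dia p1, v
14. not p3, v
15. p2, v
16. not p2, w
17. Dia p1 implies p2, w
18. Dia p1, w
19. not Dia p1, w
20. not p1, w
21. p1, x
22. Dia p1 implies p2, x
23. Dia p1, x
24. p2, x
25. p1, y
26. p1, z
27. not p1, z
Accessibility: uRu, uRv, uRw, uRx, vRv, vRy, wRw, wRz, xRx, yRy, zRz
Branch closes: p1 and not p1 both at z.
(One branch shown.) All branches close.

Unsatisfiable (every branch closes)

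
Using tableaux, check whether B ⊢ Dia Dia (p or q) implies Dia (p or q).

Tableau for the negation not (Dia Dia (p or q) implies Dia (p or q)):
1. not (Dia Dia (p or q) implies Dia (p or q)), u
2. Dia Dia (p or q), u
3. not Dia (p or q), u
4. not (p or q), u
5. not p, u
6. not q, u
7. Dia (p or q), v
8. not (p or q), v
9. not p, v
10. not q, v
11. p or q, w
12. q, w
Accessibility: uRu, uRv, vRu, vRv, vRw, wRv, wRw
The negation has an open branch (countermodel exists).

Not valid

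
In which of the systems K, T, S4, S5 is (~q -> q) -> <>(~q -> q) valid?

T-tableau for the negation ~((~q -> q) -> <>(~q -> q)):
1. ~((~q -> q) -> <>(~q -> q)), u
2. ~q -> q, u
3. ~<>(~q -> q), u
4. ~(~q -> q), u
5. ~q, u
6. q, u
Accessibility: uRu
Branch closes: q and ~q both at u.
Every branch closes (one shown): valid in T, hence also in S4, S5 (every theorem of T is a theorem of S4 and S5).
K-tableau for the negation ~((~q -> q) -> <>(~q -> q)):
1. ~((~q -> q) -> <>(~q -> q)), u
2. ~q -> q, u
3. ~<>(~q -> q), u
4. q, u
Complete open branch: countermodel on a K-frame, so not valid in K.

T, S4, S5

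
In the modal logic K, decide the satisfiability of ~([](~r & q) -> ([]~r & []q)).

No, unsatisfiable

1. ~([](~r & q) -> ([]~r & []q)), u
2. [](~r & q), u
3. ~([]~r & []q), u
4. ~[]q, u
5. ~q, v
6. ~r & q, v
7. ~r, v
8. q, v
Accessibility: uRv
Branch closes: q and ~q both at v.
All branches of the tableau close; one closing branch shown above.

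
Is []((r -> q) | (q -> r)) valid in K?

Tableau for the negation ~[]((r -> q) | (q -> r)):
1. ~[]((r -> q) | (q -> r)), w0
2. ~((r -> q) | (q -> r)), w1
3. ~(r -> q), w1
4. ~(q -> r), w1
5. r, w1
6. ~q, w1
7. q, w1
8. ~r, w1
Accessibility: w0Rw1
Branch closes: q and ~q both at w1.
All branches of the negation close; one closing branch shown above.

Valid in K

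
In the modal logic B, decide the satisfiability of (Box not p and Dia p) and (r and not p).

Unsatisfiable (every branch closes)

1. (Box not p and Dia p) and (r and not p), 0
2. Box not p and Dia p, 0
3. r and not p, 0
4. Box not p, 0
5. Dia p, 0
6. r, 0
7. not p, 0
8. p, 1
9. not p, 1
Accessibility: 0R0, 0R1, 1R0, 1R1
Branch closes: p and not p both at 1.
Every branch closes; the branch above is one of them.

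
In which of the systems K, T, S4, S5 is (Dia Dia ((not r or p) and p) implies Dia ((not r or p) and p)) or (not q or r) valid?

T-tableau for the negation not ((Dia Dia ((not r or p) and p) implies Dia ((not r or p) and p)) or (not q or r)):
1. not ((Dia Dia ((not r or p) and p) implies Dia ((not r or p) and p)) or (not q or r)), u
2. not (Dia Dia ((not r or p) and p) implies Dia ((not r or p) and p)), u   [neg-or-rule on 1]
3. not (not q or r), u   [neg-or-rule on 1]
4. Dia Dia ((not r or p) and p), u   [neg-implies-rule on 2]
5. not Dia ((not r or p) and p), u   [neg-implies-rule on 2]
6. q, u   [neg-or-rule on 3]
7. not r, u   [neg-or-rule on 3]
8. not ((not r or p) and p), u   [neg-Dia-rule on 5 via uRu]
9. not p, u   [neg-and-rule on 8 (branches; this branch)]
10. Dia ((not r or p) and p), v   [Dia-rule on 4: fresh world v, uRv]
11. not ((not r or p) and p), v   [neg-Dia-rule on 5 via uRv]
12. not p, v   [neg-and-rule on 11 (branches; this branch)]
13. (not r or p) and p, w   [Dia-rule on 10: fresh world w, vRw]
14. not r or p, w   [and-rule on 13]
15. p, w   [and-rule on 13]
Accessibility: uRu, uRv, vRv, vRw, wRw
Complete open branch: countermodel on a T-frame, so not valid in T, nor in K (the same frame is also a K-frame).
S4-tableau for the negation not ((Dia Dia ((not r or p) and p) implies Dia ((not r or p) and p)) or (not q or r)):
1. not ((Dia Dia ((not r or p) and p) implies Dia ((not r or p) and p)) or (not q or r)), u
2. not (Dia Dia ((not r or p) and p) implies Dia ((not r or p) and p)), u   [neg-or-rule on 1]
3. not (not q or r), u   [neg-or-rule on 1]
4. Dia Dia ((not r or p) and p), u   [neg-implies-rule on 2]
5. not Dia ((not r or p) and p), u   [neg-implies-rule on 2]
6. q, u   [neg-or-rule on 3]
7. not r, u   [neg-or-rule on 3]
8. not ((not r or p) and p), u   [neg-Dia-rule on 5 via uRu]
9. not p, u   [neg-and-rule on 8 (branches; this branch)]
10. Dia ((not r or p) and p), v   [Dia-rule on 4: fresh world v, uRv]
11. not ((not r or p) and p), v   [neg-Dia-rule on 5 via uRv]
12. not (not r or p), v   [neg-and-rule on 11 (branches; this branch)]
13. r, v   [neg-or-rule on 12]
14. not p, v   [neg-or-rule on 12]
15. (not r or p) and p, w   [Dia-rule on 10: fresh world w, vRw]
16. not r or p, w   [and-rule on 15]
17. p, w   [and-rule on 15]
18. not ((not r or p) and p), w   [neg-Dia-rule on 5 via uRw]
19. not (not r or p), w   [neg-and-rule on 18 (branches; this branch)]
20. r, w   [neg-or-rule on 19]
21. not p, w   [neg-or-rule on 19]
Accessibility: uRu, uRv, uRw, vRv, vRw, wRw
Branch closes: p and not p both at w.
Every branch closes (one shown): valid in S4, hence also in S5 (every theorem of S4 is a theorem of S5).

S4, S5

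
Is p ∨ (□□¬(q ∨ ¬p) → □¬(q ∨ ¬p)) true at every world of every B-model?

Tableau for the negation ¬(p ∨ (□□¬(q ∨ ¬p) → □¬(q ∨ ¬p))):
1. ¬(p ∨ (□□¬(q ∨ ¬p) → □¬(q ∨ ¬p))), w0
2. ¬p, w0
3. ¬(□□¬(q ∨ ¬p) → □¬(q ∨ ¬p)), w0
4. □□¬(q ∨ ¬p), w0
5. ¬□¬(q ∨ ¬p), w0
6. □¬(q ∨ ¬p), w0
7. ¬(q ∨ ¬p), w0
8. ¬q, w0
9. p, w0
Accessibility: w0Rw0
Branch closes: p and ¬p both at w0.
All branches of the negation close; one closing branch shown above.

Valid in B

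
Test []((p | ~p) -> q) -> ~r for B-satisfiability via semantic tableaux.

1. []((p | ~p) -> q) -> ~r, w0
2. ~r, w0
Accessibility: w0Rw0

Satisfiable (open branch found)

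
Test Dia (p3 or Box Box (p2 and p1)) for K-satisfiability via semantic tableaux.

Yes, satisfiable

1. Dia (p3 or Box Box (p2 and p1)), u
2. p3 or Box Box (p2 and p1), v   [Dia-rule on 1: fresh world v, uRv]
3. Box Box (p2 and p1), v   [or-rule on 2 (branches; this branch)]
Accessibility: uRv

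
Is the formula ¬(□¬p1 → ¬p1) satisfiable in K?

Satisfiable

1. ¬(□¬p1 → ¬p1), u
2. □¬p1, u   [¬→-rule on 1]
3. p1, u   [¬→-rule on 1]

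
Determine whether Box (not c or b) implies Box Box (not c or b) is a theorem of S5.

Yes, valid

Tableau for the negation not (Box (not c or b) implies Box Box (not c or b)):
1. not (Box (not c or b) implies Box Box (not c or b)), 0
2. Box (not c or b), 0   [neg-implies-rule on 1]
3. not Box Box (not c or b), 0   [neg-implies-rule on 1]
4. not c or b, 0   [Box-rule on 2 via 0R0]
5. b, 0   [or-rule on 4 (branches; this branch)]
6. not Box (not c or b), 1   [neg-Box-rule on 3: fresh world 1, 0R1]
7. not c or b, 1   [Box-rule on 2 via 0R1]
8. b, 1   [or-rule on 7 (branches; this branch)]
9. not (not c or b), 2   [neg-Box-rule on 6: fresh world 2, 1R2]
10. c, 2   [neg-or-rule on 9]
11. not b, 2   [neg-or-rule on 9]
12. not c or b, 2   [Box-rule on 2 via 0R2]
13. b, 2   [or-rule on 12 (branches; this branch)]
Accessibility: 0R0, 0R1, 0R2, 1R0, 1R1, 1R2, 2R0, 2R1, 2R2
Branch closes: b and not b both at 2.
All branches of the negation close; one closing branch shown above.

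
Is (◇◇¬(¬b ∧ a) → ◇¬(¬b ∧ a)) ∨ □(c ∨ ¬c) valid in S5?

Valid in S5

Tableau for the negation ¬((◇◇¬(¬b ∧ a) → ◇¬(¬b ∧ a)) ∨ □(c ∨ ¬c)):
1. ¬((◇◇¬(¬b ∧ a) → ◇¬(¬b ∧ a)) ∨ □(c ∨ ¬c)), w0
2. ¬(◇◇¬(¬b ∧ a) → ◇¬(¬b ∧ a)), w0
3. ¬□(c ∨ ¬c), w0
4. ◇◇¬(¬b ∧ a), w0
5. ¬◇¬(¬b ∧ a), w0
6. ¬b ∧ a, w0
7. ¬b, w0
8. a, w0
9. ¬(c ∨ ¬c), w1
10. ¬c, w1
11. c, w1
Accessibility: w0Rw0, w0Rw1, w1Rw0, w1Rw1
Branch closes: c and ¬c both at w1.
All branches of the negation close; one closing branch shown above.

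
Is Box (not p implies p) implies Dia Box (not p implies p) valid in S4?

Valid

Tableau for the negation not (Box (not p implies p) implies Dia Box (not p implies p)):
1. not (Box (not p implies p) implies Dia Box (not p implies p)), u
2. Box (not p implies p), u   [neg-implies-rule on 1]
3. not Dia Box (not p implies p), u   [neg-implies-rule on 1]
4. not p implies p, u   [Box-rule on 2 via uRu]
5. not Box (not p implies p), u   [neg-Dia-rule on 3 via uRu]
6. p, u   [implies-rule on 4 (branches; this branch)]
7. not (not p implies p), v   [neg-Box-rule on 5: fresh world v, uRv]
8. not p, v   [neg-implies-rule on 7]
9. not p implies p, v   [Box-rule on 2 via uRv]
10. not Box (not p implies p), v   [neg-Dia-rule on 3 via uRv]
11. p, v   [implies-rule on 9 (branches; this branch)]
Accessibility: uRu, uRv, vRv
Branch closes: p and not p both at v.
Every branch of the negation's tableau closes; the branch above is one of them.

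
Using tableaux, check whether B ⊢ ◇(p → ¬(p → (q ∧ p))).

Tableau for the negation ¬◇(p → ¬(p → (q ∧ p))):
1. ¬◇(p → ¬(p → (q ∧ p))), w0
2. ¬(p → ¬(p → (q ∧ p))), w0
3. p, w0
4. p → (q ∧ p), w0
5. q ∧ p, w0
6. q, w0
Accessibility: w0Rw0
The negation has an open branch (countermodel exists).

Not valid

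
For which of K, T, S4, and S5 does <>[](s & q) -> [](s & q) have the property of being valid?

S5

S4-tableau for the negation ~(<>[](s & q) -> [](s & q)):
1. ~(<>[](s & q) -> [](s & q)), u
2. <>[](s & q), u   [~->-rule on 1]
3. ~[](s & q), u   [~->-rule on 1]
4. [](s & q), v   [<>-rule on 2: fresh world v, uRv]
5. s & q, v   [[]-rule on 4 via vRv]
6. s, v   [&-rule on 5]
7. q, v   [&-rule on 5]
8. ~(s & q), w   [~[]-rule on 3: fresh world w, uRw]
9. ~q, w   [~&-rule on 8 (branches; this branch)]
Accessibility: uRu, uRv, uRw, vRv, wRw
Complete open branch: countermodel on an S4-frame, so not valid in S4, nor in K, T (the same frame is also a K-frame and a T-frame).
S5-tableau for the negation ~(<>[](s & q) -> [](s & q)):
1. ~(<>[](s & q) -> [](s & q)), u
2. <>[](s & q), u   [~->-rule on 1]
3. ~[](s & q), u   [~->-rule on 1]
4. [](s & q), v   [<>-rule on 2: fresh world v, uRv]
5. s & q, u   [[]-rule on 4 via vRu]
6. s, u   [&-rule on 5]
7. q, u   [&-rule on 5]
8. s & q, v   [[]-rule on 4 via vRv]
9. s, v   [&-rule on 8]
10. q, v   [&-rule on 8]
11. ~(s & q), w   [~[]-rule on 3: fresh world w, uRw]
12. s & q, w   [[]-rule on 4 via vRw]
13. s, w   [&-rule on 12]
14. q, w   [&-rule on 12]
15. ~q, w   [~&-rule on 11 (branches; this branch)]
Accessibility: uRu, uRv, uRw, vRu, vRv, vRw, wRu, wRv, wRw
Branch closes: q and ~q both at w.
Every branch closes (one shown): valid in S5.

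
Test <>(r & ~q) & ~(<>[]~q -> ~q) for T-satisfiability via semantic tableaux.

Satisfiable (open branch found)

1. <>(r & ~q) & ~(<>[]~q -> ~q), u
2. <>(r & ~q), u
3. ~(<>[]~q -> ~q), u
4. <>[]~q, u
5. q, u
6. r & ~q, v
7. r, v
8. ~q, v
9. []~q, w
10. ~q, w
Accessibility: uRu, uRv, uRw, vRv, wRw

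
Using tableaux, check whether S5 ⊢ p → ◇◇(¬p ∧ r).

Tableau for the negation ¬(p → ◇◇(¬p ∧ r)):
1. ¬(p → ◇◇(¬p ∧ r)), w0
2. p, w0   [¬→-rule on 1]
3. ¬◇◇(¬p ∧ r), w0   [¬→-rule on 1]
4. ¬◇(¬p ∧ r), w0   [¬◇-rule on 3 via w0Rw0]
5. ¬(¬p ∧ r), w0   [¬◇-rule on 4 via w0Rw0]
6. ¬r, w0   [¬∧-rule on 5 (branches; this branch)]
Accessibility: w0Rw0
The negation has an open branch (countermodel exists).

Invalid (countermodel exists)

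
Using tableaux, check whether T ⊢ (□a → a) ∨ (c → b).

Tableau for the negation ¬((□a → a) ∨ (c → b)):
1. ¬((□a → a) ∨ (c → b)), 0
2. ¬(□a → a), 0
3. ¬(c → b), 0
4. □a, 0
5. ¬a, 0
6. c, 0
7. ¬b, 0
8. a, 0
Accessibility: 0R0
Branch closes: a and ¬a both at 0.
Every branch of the negation's tableau closes; the branch above is one of them.

Yes, valid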